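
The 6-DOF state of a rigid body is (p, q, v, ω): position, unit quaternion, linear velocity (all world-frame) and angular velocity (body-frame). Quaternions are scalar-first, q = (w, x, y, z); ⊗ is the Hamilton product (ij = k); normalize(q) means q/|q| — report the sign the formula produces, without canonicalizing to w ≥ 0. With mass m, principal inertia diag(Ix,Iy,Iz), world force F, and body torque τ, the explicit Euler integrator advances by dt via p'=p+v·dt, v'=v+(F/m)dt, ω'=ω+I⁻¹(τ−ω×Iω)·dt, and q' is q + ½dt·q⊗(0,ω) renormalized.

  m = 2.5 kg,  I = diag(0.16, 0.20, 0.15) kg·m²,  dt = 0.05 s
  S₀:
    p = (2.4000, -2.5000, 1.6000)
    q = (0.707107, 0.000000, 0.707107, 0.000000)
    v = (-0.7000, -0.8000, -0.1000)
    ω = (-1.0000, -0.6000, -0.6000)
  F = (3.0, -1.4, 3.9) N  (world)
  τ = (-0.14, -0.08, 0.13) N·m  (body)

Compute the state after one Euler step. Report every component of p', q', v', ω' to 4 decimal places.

p' = (2.3650, -2.5400, 1.5950)
q' = (0.7173, -0.0283, 0.6961, 0.0071)
v' = (-0.6400, -0.8280, -0.0220)
ω' = (-1.0381, -0.6215, -0.5647)

p + v·dt = (2.3650, -2.5400, 1.5950)
v' = v + a·dt = (-0.6400, -0.8280, -0.0220)
angular accel α = (-0.7625, -0.4300, 0.7067)
new body rate ω' = (-1.0381, -0.6215, -0.5647)
q⊗(0,ω) = (0.4242642, -1.1313712, -0.4242642, 0.2828428)
updated quaternion q' = (0.7173, -0.0283, 0.6961, 0.0071)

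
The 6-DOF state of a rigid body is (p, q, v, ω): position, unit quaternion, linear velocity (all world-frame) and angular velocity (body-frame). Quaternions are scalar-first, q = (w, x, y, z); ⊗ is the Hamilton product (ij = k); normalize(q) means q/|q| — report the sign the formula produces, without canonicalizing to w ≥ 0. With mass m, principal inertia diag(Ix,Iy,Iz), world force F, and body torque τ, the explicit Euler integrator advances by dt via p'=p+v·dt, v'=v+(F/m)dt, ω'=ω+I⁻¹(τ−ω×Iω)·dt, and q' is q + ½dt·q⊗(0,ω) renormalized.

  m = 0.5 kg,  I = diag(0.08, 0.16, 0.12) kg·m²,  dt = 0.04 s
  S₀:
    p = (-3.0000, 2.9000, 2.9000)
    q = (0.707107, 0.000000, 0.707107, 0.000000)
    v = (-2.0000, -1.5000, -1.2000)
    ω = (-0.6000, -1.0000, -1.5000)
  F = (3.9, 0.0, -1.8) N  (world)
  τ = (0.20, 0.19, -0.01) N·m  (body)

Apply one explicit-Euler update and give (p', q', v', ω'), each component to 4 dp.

p' = (-3.0800, 2.8400, 2.8520)
q' = (0.7207, -0.0297, 0.6925, -0.0127)
v' = (-1.6880, -1.5000, -1.3440)
ω' = (-0.4700, -0.9435, -1.5193)

α = I⁻¹(τ − ω×Iω) = (3.2500, 1.4125, -0.4833)
ω' = ω + α·dt = (-0.4700, -0.9435, -1.5193)
q⊗(0,ω) = (0.7071070, -1.4849247, -0.7071070, -0.6363963)
updated quaternion q' = (0.7207, -0.0297, 0.6925, -0.0127)
new position p' = (-3.0800, 2.8400, 2.8520)
v + (F/m)dt = (-1.6880, -1.5000, -1.3440)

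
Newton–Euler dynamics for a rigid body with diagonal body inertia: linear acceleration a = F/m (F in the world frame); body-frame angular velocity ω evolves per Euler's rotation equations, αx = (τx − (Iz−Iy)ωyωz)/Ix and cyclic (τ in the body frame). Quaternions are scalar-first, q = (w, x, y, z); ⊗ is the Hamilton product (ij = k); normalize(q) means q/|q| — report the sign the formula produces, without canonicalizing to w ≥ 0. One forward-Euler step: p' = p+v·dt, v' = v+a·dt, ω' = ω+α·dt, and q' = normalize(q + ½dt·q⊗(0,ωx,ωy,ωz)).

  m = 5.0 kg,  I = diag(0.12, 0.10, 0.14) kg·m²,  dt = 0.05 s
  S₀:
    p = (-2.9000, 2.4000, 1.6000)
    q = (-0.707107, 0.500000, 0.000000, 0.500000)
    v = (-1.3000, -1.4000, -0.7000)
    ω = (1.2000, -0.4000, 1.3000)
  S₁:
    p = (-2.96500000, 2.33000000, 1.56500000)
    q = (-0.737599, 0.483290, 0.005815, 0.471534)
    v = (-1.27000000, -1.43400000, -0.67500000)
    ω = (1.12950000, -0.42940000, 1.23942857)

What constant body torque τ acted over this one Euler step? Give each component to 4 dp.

Δω = ω₁−ω₀ = (-0.07050000, -0.02940000, -0.06057143)
applied torque τ = (-0.1900, -0.0900, -0.1600)

τ = (-0.1900, -0.0900, -0.1600)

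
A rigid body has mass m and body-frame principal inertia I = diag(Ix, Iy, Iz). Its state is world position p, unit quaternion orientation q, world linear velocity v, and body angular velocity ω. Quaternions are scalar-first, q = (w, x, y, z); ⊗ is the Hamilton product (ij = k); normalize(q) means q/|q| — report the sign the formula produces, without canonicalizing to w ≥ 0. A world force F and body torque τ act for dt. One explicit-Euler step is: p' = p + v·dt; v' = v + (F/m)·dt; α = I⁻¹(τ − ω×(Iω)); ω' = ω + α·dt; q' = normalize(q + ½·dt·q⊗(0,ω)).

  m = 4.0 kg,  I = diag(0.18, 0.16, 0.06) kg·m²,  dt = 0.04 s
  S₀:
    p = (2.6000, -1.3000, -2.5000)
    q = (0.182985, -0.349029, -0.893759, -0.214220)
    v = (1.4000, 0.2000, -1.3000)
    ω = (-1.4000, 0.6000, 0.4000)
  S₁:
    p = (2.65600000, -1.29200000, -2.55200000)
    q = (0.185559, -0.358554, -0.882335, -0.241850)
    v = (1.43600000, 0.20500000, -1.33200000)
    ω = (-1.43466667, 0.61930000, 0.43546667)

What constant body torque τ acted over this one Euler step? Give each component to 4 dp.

Δω = ω₁−ω₀ = (-0.03466667, 0.01930000, 0.03546667)
ω₀×(Iω₀) = (-0.0240, -0.0672, 0.0168)
I·α + gyro = (-0.1800, 0.0100, 0.0700)

τ = (-0.1800, 0.0100, 0.0700)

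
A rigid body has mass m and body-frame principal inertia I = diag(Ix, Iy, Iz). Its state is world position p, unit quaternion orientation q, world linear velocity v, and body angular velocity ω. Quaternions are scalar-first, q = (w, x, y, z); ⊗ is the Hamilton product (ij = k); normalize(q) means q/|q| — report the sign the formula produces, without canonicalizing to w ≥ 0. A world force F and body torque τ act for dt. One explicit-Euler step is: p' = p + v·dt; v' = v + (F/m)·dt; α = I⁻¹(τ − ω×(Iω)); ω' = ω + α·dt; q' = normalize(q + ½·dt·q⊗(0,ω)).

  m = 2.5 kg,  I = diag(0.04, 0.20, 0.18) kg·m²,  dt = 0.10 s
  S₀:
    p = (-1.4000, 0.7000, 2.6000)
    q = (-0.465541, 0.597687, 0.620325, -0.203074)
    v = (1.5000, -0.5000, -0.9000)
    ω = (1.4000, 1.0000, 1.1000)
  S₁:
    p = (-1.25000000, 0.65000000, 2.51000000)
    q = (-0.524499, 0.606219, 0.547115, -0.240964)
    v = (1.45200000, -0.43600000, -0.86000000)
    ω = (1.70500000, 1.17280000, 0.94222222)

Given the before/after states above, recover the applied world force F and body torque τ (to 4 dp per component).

rate change Δω = (0.30500000, 0.17280000, -0.15777778)
gyro term ω₀×Iω₀ = (-0.0220, -0.2156, 0.2240)
I·α + gyro = (0.1000, 0.1300, -0.0600)
Δv = v₁−v₀ = (-0.04800000, 0.06400000, 0.04000000)
m·(v₁−v₀)/dt = (-1.2000, 1.6000, 1.0000)

F = (-1.2000, 1.6000, 1.0000)
τ = (0.1000, 0.1300, -0.0600)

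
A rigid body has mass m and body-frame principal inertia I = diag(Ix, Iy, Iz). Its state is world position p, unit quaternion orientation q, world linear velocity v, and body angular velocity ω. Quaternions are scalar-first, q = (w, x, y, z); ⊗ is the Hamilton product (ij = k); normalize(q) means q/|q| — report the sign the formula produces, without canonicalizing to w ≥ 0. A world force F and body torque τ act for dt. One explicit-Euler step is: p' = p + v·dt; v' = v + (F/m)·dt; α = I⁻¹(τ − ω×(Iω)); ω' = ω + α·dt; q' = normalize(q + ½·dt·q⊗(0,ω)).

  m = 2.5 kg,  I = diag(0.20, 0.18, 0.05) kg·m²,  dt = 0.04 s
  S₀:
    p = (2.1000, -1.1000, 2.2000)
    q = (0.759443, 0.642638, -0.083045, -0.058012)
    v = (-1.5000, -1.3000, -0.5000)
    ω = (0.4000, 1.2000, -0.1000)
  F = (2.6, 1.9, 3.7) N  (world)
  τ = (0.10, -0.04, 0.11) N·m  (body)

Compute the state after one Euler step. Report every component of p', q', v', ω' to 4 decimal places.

p' = (2.0400, -1.1520, 2.1800)
q' = (0.7559, 0.6501, -0.0640, -0.0434)
v' = (-1.4584, -1.2696, -0.4408)
ω' = (0.4169, 1.1924, -0.0043)

(τ − ω×Iω)/I = (0.4220, -0.1889, 2.3920)
ω' = ω + α·dt = (0.4169, 1.1924, -0.0043)
q⊗(0,ω) = (-0.1632024, 0.3816961, 0.9523906, 0.7284393)
q' = normalize(q + ½dt·q⊗(0,ω)) = (0.7559, 0.6501, -0.0640, -0.0434)
a = F/m = (1.0400, 0.7600, 1.4800)
p' = p + v·dt = (2.0400, -1.1520, 2.1800)
v + (F/m)dt = (-1.4584, -1.2696, -0.4408)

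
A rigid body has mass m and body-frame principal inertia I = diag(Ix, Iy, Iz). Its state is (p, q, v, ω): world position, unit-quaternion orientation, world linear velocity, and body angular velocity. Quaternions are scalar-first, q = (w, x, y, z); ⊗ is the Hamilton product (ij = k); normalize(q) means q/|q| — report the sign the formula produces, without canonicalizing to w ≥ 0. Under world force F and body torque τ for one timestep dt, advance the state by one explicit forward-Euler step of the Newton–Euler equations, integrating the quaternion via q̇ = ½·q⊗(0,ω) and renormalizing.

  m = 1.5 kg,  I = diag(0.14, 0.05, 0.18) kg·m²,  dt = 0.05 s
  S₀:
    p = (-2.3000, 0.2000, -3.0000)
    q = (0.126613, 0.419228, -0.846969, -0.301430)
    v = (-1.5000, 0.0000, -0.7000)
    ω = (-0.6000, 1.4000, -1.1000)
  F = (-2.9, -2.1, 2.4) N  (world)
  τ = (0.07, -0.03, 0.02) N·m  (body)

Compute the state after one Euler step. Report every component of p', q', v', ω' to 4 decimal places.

p' = (-2.3750, 0.2000, -3.0350)
q' = (0.1541, 0.4507, -0.8256, -0.3026)
v' = (-1.5967, -0.0700, -0.6200)
ω' = (-0.5035, 1.3964, -1.1154)

gyro term ω×Iω = (-0.2002, -0.0264, 0.0756)
angular accel α = (1.9300, -0.0720, -0.3089)
ω + α·dt = (-0.5035, 1.3964, -1.1154)
Hamilton product q⊗(0,ω) = (1.1057204, 1.2777001, 0.8192670, -0.0605365)
q + ½dt·q⊗(0,ω), renormalized = (0.1541, 0.4507, -0.8256, -0.3026)
linear accel F/m = (-1.9333, -1.4000, 1.6000)
p' = p + v·dt = (-2.3750, 0.2000, -3.0350)
v' = v + a·dt = (-1.5967, -0.0700, -0.6200)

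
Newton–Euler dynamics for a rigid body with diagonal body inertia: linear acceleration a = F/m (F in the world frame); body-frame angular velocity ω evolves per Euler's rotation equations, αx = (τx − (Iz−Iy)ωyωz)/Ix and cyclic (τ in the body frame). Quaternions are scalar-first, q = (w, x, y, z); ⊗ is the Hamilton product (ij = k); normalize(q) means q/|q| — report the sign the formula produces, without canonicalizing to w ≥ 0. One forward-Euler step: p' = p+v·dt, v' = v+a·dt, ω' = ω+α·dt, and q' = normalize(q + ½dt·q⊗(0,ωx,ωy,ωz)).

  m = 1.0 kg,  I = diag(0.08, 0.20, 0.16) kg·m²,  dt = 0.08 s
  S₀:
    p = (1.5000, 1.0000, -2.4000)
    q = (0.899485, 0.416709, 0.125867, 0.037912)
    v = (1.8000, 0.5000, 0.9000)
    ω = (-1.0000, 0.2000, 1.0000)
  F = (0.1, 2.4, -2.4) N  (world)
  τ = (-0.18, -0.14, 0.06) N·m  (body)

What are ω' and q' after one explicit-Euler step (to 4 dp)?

ω' = (-1.1720, 0.1120, 1.0420)
q' = (0.9121, 0.3848, 0.1147, 0.0821)

precession coupling ω×(Iω) = (-0.0080, 0.0800, -0.0240)
α = I⁻¹(τ − ω×Iω) = (-2.1500, -1.1000, 0.5250)
new body rate ω' = (-1.1720, 0.1120, 1.0420)
q⊗(0,ω) = (0.3536236, -0.7812004, -0.2747240, 1.1086938)
q' = normalize(q + ½dt·q⊗(0,ω)) = (0.9121, 0.3848, 0.1147, 0.0821)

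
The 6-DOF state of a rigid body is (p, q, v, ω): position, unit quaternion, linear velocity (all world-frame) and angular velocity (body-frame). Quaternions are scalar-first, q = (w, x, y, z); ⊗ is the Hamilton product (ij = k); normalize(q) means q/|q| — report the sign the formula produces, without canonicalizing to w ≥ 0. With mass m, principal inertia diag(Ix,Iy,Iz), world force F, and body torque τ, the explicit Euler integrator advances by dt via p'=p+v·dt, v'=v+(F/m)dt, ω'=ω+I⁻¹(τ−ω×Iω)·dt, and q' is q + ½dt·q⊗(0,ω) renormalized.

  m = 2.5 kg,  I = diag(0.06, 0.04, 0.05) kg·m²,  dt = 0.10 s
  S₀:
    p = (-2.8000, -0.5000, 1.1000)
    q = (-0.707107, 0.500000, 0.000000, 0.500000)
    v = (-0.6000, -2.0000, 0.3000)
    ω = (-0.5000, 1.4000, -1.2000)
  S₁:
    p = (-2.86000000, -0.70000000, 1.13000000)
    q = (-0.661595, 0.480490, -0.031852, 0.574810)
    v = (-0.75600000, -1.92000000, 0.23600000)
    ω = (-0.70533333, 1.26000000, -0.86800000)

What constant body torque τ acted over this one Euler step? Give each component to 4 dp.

τ = (-0.1400, -0.0500, 0.1800)

Δω = ω₁−ω₀ = (-0.20533333, -0.14000000, 0.33200000)
precession coupling = (-0.0168, 0.0060, 0.0140)
I·α + gyro = (-0.1400, -0.0500, 0.1800)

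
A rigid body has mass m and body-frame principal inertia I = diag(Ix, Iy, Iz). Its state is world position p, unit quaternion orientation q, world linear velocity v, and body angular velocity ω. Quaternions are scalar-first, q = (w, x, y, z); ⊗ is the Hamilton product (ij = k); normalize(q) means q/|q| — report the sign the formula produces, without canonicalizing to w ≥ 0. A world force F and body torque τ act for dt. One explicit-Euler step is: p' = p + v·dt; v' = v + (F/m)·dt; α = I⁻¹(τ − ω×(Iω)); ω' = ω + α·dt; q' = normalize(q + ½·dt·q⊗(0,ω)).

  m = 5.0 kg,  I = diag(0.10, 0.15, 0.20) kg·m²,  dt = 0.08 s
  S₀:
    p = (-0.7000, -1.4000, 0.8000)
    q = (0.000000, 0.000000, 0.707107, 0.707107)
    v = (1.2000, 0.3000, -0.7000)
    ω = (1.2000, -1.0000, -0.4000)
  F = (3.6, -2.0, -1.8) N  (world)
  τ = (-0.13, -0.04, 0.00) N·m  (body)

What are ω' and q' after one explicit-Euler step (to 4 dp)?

ω' = (1.0800, -1.0469, -0.3760)
q' = (0.0395, 0.0169, 0.7395, 0.6718)

α = I⁻¹(τ − ω×Iω) = (-1.5000, -0.5867, 0.3000)
new body rate ω' = (1.0800, -1.0469, -0.3760)
Hamilton product q⊗(0,ω) = (0.9899498, 0.4242642, 0.8485284, -0.8485284)
q + ½dt·q⊗(0,ω), renormalized = (0.0395, 0.0169, 0.7395, 0.6718)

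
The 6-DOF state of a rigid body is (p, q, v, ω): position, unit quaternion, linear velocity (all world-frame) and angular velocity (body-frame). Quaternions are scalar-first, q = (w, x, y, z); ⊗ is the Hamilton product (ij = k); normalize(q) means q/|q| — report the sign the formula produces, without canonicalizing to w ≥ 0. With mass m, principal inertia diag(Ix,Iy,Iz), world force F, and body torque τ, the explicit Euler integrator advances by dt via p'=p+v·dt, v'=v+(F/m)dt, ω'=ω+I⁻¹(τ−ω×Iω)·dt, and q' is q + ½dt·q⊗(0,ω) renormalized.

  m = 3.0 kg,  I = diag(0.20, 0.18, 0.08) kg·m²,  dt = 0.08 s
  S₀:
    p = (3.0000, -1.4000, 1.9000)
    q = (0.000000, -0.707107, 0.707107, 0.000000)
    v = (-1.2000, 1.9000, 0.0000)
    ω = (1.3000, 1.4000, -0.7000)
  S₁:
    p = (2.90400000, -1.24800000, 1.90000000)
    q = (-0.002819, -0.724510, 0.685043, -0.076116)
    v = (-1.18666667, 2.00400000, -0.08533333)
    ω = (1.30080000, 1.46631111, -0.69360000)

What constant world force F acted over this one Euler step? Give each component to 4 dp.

F = (0.5000, 3.9000, -3.2000)

v₁ − v₀ = (0.01333333, 0.10400000, -0.08533333)
m·(v₁−v₀)/dt = (0.5000, 3.9000, -3.2000)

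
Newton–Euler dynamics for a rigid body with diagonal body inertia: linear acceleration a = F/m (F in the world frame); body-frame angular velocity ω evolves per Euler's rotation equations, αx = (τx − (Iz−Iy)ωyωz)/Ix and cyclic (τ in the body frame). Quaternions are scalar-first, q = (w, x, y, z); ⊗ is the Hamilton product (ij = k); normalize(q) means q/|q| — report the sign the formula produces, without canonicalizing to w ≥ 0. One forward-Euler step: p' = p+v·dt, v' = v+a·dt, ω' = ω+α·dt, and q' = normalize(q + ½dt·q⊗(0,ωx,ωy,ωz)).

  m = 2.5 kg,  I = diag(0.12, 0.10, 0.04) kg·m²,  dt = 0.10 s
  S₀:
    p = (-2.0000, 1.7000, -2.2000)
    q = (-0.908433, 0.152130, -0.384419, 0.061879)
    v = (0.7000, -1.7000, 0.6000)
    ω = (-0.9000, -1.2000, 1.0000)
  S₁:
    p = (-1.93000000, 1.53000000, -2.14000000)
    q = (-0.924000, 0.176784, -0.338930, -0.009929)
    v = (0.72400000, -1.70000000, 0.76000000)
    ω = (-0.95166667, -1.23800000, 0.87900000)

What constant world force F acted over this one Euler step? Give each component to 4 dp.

Δv = v₁−v₀ = (0.02400000, 0.00000000, 0.16000000)
F = m·Δv/dt = (0.6000, 0.0000, 4.0000)

F = (0.6000, 0.0000, 4.0000)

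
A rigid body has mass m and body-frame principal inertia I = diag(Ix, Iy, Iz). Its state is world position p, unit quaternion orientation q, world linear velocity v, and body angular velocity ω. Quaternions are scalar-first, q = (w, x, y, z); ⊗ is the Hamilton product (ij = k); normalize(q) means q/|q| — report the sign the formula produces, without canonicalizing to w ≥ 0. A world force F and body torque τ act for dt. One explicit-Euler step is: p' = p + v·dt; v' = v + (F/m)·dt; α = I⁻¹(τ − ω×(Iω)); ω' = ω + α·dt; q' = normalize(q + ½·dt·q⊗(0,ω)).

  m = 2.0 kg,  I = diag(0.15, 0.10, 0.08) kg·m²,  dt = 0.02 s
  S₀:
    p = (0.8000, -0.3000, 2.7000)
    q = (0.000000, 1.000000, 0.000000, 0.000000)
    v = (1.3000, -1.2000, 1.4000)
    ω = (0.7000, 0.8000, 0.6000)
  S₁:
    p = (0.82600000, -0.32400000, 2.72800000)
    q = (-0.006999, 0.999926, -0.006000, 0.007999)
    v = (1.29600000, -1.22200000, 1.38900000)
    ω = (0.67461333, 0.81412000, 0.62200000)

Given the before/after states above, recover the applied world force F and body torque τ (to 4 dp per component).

F = (-0.4000, -2.2000, -1.1000)
τ = (-0.2000, 0.1000, 0.0600)

velocity change Δv = (-0.00400000, -0.02200000, -0.01100000)
m·(v₁−v₀)/dt = (-0.4000, -2.2000, -1.1000)
Δω = ω₁−ω₀ = (-0.02538667, 0.01412000, 0.02200000)
precession coupling = (-0.0096, 0.0294, -0.0280)
τ = I·(Δω/dt) + ω₀×(Iω₀) = (-0.2000, 0.1000, 0.0600)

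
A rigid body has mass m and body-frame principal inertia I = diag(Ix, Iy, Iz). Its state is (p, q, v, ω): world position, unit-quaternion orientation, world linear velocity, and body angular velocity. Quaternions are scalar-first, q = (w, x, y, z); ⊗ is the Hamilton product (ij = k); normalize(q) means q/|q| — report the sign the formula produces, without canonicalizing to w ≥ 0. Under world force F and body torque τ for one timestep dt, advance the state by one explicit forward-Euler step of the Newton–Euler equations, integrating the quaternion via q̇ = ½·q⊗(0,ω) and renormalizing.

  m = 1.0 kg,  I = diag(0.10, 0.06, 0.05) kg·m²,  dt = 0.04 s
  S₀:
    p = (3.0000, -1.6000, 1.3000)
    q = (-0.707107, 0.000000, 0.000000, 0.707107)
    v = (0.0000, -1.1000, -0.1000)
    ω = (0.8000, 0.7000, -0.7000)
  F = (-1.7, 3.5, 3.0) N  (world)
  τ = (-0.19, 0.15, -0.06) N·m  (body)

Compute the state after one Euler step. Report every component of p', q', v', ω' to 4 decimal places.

gyro term ω×Iω = (0.0049, -0.0280, -0.0224)
angular accel α = (-1.9490, 2.9667, -0.7520)
ω' = ω + α·dt = (0.7220, 0.8187, -0.7301)
q⊗(0,ω) = (0.4949749, -1.0606605, 0.0707107, 0.4949749)
q + ½dt·q⊗(0,ω), renormalized = (-0.6970, -0.0212, 0.0014, 0.7168)
new position p' = (3.0000, -1.6440, 1.2960)
v' = v + a·dt = (-0.0680, -0.9600, 0.0200)

p' = (3.0000, -1.6440, 1.2960)
q' = (-0.6970, -0.0212, 0.0014, 0.7168)
v' = (-0.0680, -0.9600, 0.0200)
ω' = (0.7220, 0.8187, -0.7301)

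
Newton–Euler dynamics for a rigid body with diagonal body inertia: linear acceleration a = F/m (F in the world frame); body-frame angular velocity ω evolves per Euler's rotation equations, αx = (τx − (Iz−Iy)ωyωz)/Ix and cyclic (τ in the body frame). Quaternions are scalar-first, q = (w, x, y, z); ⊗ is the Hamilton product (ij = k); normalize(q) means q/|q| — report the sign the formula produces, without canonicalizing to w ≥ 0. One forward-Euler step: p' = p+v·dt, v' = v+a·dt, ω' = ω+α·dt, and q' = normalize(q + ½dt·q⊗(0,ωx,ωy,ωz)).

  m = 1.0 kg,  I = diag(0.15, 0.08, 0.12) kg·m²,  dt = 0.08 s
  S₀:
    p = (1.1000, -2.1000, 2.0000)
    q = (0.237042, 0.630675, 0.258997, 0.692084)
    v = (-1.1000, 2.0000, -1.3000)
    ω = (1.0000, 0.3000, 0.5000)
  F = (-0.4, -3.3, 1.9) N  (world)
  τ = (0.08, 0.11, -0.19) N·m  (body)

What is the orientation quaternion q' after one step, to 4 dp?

q' = (0.1947, 0.6363, 0.2766, 0.6933)

Hamilton product q⊗(0,ω) = (-1.0544161, 0.1589153, 0.4478591, 0.0487265)
q' = normalize(q + ½dt·q⊗(0,ω)) = (0.1947, 0.6363, 0.2766, 0.6933)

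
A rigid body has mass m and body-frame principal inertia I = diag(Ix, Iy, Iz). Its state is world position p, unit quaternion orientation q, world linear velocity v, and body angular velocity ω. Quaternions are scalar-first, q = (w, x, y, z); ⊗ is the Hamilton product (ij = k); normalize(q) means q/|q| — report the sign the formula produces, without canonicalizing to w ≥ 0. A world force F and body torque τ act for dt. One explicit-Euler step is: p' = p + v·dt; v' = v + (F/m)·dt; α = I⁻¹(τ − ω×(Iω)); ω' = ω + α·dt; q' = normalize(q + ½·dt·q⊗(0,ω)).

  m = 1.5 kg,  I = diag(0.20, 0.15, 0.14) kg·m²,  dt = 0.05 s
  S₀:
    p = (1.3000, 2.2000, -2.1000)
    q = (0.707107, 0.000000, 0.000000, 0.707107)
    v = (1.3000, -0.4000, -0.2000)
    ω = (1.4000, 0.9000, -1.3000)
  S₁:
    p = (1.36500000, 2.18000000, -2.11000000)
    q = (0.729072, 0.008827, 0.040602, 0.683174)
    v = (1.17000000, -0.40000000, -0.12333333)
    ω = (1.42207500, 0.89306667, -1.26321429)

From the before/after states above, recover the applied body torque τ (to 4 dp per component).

rate change Δω = (0.02207500, -0.00693333, 0.03678571)
I·α + gyro = (0.1000, -0.1300, 0.0400)

τ = (0.1000, -0.1300, 0.0400)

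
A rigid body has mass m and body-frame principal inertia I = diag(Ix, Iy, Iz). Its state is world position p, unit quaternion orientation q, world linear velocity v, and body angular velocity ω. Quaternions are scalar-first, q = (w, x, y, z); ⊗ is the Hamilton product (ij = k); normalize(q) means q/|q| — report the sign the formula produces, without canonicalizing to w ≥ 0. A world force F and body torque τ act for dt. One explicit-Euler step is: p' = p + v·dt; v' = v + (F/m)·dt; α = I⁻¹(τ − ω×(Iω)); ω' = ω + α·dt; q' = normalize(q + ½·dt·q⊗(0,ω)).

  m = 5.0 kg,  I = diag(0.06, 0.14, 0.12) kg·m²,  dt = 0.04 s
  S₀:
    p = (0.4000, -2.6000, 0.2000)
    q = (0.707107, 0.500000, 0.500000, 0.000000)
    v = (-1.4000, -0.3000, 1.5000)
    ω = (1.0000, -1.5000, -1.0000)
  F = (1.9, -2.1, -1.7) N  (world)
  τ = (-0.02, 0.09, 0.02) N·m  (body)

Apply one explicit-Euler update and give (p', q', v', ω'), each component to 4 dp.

gyro term ω×Iω = (-0.0300, 0.0600, -0.1200)
α = I⁻¹(τ − ω×Iω) = (0.1667, 0.2143, 1.1667)
ω' = ω + α·dt = (1.0067, -1.4914, -0.9533)
q⊗(0,ω) = (0.2500000, 0.2071070, -0.5606605, -1.9571070)
q + ½dt·q⊗(0,ω), renormalized = (0.7115, 0.5037, 0.4884, -0.0391)
a = F/m = (0.3800, -0.4200, -0.3400)
p' = p + v·dt = (0.3440, -2.6120, 0.2600)
v + (F/m)dt = (-1.3848, -0.3168, 1.4864)

p' = (0.3440, -2.6120, 0.2600)
q' = (0.7115, 0.5037, 0.4884, -0.0391)
v' = (-1.3848, -0.3168, 1.4864)
ω' = (1.0067, -1.4914, -0.9533)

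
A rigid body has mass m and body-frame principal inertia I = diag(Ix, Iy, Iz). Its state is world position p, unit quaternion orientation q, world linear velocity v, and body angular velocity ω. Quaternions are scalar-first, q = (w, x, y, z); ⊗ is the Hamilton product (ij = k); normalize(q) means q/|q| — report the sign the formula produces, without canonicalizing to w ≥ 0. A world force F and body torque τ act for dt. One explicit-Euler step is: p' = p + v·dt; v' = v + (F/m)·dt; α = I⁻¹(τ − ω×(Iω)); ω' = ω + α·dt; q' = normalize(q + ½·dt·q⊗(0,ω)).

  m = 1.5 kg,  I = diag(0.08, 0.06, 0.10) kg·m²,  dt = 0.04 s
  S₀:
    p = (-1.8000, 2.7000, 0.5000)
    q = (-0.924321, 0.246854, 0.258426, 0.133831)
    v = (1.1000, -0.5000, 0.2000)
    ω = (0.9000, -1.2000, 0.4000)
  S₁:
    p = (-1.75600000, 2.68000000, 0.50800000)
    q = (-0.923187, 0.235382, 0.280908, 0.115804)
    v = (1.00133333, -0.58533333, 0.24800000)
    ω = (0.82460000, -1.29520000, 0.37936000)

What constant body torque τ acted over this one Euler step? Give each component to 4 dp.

τ = (-0.1700, -0.1500, -0.0300)

Δω = ω₁−ω₀ = (-0.07540000, -0.09520000, -0.02064000)
gyro term ω₀×Iω₀ = (-0.0192, -0.0072, 0.0216)
applied torque τ = (-0.1700, -0.1500, -0.0300)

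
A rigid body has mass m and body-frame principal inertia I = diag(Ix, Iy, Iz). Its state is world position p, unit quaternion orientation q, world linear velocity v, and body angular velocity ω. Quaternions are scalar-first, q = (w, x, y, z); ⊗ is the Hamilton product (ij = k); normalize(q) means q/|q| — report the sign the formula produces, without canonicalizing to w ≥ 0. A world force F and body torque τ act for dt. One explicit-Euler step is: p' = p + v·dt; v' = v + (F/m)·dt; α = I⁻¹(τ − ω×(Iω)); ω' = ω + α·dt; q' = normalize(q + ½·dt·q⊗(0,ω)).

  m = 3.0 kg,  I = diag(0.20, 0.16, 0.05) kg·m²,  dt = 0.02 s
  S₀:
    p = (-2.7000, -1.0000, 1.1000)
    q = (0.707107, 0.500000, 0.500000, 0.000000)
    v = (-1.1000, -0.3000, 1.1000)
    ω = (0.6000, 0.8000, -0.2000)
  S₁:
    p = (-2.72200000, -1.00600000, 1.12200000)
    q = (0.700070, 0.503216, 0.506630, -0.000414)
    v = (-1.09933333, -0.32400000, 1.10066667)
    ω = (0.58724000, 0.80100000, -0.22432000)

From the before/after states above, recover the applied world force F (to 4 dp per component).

velocity change Δv = (0.00066667, -0.02400000, 0.00066667)
m·(v₁−v₀)/dt = (0.1000, -3.6000, 0.1000)

F = (0.1000, -3.6000, 0.1000)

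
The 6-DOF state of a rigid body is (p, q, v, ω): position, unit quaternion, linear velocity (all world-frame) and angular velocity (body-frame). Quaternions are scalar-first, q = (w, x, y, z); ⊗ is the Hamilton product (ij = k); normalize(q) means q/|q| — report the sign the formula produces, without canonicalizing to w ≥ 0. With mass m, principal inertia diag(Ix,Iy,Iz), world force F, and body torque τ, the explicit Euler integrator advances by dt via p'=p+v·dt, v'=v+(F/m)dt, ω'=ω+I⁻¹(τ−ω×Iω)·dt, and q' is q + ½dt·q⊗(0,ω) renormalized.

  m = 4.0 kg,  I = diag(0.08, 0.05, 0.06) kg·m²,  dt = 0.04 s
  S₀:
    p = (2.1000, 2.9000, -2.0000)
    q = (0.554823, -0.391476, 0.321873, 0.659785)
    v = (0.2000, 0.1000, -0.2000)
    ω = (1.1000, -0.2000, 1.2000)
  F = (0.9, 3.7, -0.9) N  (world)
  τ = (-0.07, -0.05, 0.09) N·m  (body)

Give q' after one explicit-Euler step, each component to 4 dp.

Hamilton product q⊗(0,ω) = (-0.2967438, 1.1285099, 1.0845701, 0.3900225)
q' = normalize(q + ½dt·q⊗(0,ω)) = (0.5486, -0.3687, 0.3434, 0.6672)

q' = (0.5486, -0.3687, 0.3434, 0.6672)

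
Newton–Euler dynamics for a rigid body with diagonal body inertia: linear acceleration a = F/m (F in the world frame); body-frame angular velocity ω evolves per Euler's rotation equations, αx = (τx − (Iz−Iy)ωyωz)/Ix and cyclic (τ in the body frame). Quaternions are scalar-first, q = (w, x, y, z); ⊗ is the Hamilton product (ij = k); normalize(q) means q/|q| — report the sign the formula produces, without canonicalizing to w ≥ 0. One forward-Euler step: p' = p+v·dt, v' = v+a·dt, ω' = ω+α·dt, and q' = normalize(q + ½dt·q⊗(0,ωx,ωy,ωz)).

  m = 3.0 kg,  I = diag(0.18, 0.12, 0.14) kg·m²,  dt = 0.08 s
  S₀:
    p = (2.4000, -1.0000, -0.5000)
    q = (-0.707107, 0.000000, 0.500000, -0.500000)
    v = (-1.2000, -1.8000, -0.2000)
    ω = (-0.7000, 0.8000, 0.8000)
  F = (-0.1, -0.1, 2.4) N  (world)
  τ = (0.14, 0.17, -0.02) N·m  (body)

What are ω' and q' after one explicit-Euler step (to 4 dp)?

gyro term ω×Iω = (0.0128, -0.0224, 0.0336)
angular accel α = (0.7067, 1.6033, -0.3829)
ω' = ω + α·dt = (-0.6435, 0.9283, 0.7694)
q⊗(0,ω) = (0.0000000, 1.2949749, -0.2156856, -0.2156856)
updated quaternion q' = (-0.7061, 0.0517, 0.4907, -0.5079)

ω' = (-0.6435, 0.9283, 0.7694)
q' = (-0.7061, 0.0517, 0.4907, -0.5079)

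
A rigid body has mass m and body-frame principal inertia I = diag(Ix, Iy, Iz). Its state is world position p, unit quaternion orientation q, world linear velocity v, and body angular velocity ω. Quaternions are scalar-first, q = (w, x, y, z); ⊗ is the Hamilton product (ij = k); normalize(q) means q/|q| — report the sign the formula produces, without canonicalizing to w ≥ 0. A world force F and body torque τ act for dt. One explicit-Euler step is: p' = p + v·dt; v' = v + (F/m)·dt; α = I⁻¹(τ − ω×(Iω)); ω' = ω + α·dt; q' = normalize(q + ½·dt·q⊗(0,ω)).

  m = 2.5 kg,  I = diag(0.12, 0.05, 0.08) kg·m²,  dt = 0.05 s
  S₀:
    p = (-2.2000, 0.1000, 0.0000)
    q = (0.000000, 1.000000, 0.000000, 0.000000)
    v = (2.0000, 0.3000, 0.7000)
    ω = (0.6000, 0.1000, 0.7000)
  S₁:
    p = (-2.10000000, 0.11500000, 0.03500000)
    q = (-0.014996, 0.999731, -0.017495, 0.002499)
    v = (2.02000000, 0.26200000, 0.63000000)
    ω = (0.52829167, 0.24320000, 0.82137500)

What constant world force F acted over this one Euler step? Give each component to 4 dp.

Δv = v₁−v₀ = (0.02000000, -0.03800000, -0.07000000)
m·(v₁−v₀)/dt = (1.0000, -1.9000, -3.5000)

F = (1.0000, -1.9000, -3.5000)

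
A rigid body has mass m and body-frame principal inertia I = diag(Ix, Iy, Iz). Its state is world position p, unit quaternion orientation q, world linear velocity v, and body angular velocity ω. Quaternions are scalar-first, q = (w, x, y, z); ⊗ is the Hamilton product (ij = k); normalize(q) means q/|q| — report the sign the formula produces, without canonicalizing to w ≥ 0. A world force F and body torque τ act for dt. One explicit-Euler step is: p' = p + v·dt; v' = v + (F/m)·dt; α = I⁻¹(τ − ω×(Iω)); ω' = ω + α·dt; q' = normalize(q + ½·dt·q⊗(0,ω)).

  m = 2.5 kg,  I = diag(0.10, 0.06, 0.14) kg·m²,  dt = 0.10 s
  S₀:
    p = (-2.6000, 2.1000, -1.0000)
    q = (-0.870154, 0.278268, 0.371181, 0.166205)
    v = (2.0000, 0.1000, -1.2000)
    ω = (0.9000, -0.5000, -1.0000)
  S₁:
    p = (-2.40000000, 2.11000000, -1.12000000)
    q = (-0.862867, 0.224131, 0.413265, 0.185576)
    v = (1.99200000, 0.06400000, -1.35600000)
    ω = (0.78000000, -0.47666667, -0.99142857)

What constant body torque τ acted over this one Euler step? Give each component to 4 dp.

τ = (-0.0800, 0.0500, 0.0300)

ω₁ − ω₀ = (-0.12000000, 0.02333333, 0.00857143)
I·α + gyro = (-0.0800, 0.0500, 0.0300)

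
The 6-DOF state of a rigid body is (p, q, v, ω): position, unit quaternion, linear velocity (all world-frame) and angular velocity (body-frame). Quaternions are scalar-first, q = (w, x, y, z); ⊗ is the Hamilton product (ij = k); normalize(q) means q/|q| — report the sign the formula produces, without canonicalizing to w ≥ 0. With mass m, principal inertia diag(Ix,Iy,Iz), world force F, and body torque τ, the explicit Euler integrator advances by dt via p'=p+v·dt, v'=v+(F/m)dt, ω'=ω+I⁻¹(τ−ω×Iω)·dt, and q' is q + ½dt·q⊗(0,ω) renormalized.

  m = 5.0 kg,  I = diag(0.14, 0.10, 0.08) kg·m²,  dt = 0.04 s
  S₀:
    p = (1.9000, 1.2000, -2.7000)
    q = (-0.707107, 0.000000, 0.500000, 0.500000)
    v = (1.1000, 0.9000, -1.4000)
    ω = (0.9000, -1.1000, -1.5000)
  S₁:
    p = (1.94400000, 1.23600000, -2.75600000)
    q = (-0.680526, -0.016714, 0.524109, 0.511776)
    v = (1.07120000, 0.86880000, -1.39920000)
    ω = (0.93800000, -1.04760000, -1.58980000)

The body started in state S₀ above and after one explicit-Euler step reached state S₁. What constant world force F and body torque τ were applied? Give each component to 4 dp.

F = (-3.6000, -3.9000, 0.1000)
τ = (0.1000, 0.0500, -0.1400)

v₁ − v₀ = (-0.02880000, -0.03120000, 0.00080000)
F = m·Δv/dt = (-3.6000, -3.9000, 0.1000)
ω₁ − ω₀ = (0.03800000, 0.05240000, -0.08980000)
gyro term ω₀×Iω₀ = (-0.0330, -0.0810, 0.0396)
τ = I·(Δω/dt) + ω₀×(Iω₀) = (0.1000, 0.0500, -0.1400)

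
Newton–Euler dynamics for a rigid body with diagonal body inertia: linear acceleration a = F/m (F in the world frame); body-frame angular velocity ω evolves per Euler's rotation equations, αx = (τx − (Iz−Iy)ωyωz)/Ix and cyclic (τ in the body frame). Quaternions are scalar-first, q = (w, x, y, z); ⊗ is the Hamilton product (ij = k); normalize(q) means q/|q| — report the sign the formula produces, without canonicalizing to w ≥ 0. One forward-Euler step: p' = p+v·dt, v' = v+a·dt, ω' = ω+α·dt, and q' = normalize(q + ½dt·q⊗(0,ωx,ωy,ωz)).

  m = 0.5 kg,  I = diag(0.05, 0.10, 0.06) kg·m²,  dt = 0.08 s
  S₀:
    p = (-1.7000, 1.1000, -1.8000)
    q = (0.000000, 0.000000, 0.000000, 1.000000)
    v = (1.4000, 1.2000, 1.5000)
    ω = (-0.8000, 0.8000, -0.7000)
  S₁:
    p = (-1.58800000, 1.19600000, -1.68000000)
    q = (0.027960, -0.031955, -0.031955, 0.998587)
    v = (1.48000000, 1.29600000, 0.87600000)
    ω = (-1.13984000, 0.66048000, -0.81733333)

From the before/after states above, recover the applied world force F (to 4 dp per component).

F = (0.5000, 0.6000, -3.9000)

velocity change Δv = (0.08000000, 0.09600000, -0.62400000)
applied force F = (0.5000, 0.6000, -3.9000)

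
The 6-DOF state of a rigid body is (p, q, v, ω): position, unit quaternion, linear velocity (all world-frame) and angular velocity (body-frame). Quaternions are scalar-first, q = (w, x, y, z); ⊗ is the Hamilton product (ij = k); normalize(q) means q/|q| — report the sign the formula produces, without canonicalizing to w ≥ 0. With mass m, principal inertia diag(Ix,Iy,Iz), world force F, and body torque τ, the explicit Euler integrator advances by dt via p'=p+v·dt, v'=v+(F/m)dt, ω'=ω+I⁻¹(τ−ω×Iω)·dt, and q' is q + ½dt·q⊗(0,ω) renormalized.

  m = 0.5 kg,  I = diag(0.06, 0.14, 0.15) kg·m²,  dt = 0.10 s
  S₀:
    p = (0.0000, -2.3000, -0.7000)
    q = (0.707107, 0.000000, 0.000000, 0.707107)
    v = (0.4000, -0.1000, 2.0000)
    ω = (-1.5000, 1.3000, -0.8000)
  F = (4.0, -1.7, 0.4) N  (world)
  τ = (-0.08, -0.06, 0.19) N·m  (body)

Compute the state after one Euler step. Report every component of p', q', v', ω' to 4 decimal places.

a = F/m = (8.0000, -3.4000, 0.8000)
p + v·dt = (0.0400, -2.3100, -0.5000)
v' = v + a·dt = (1.2000, -0.4400, 2.0800)
α = I⁻¹(τ − ω×Iω) = (-1.1600, 0.3429, 2.3067)
ω + α·dt = (-1.6160, 1.3343, -0.5693)
Hamilton product q⊗(0,ω) = (0.5656856, -1.9798996, -0.1414214, -0.5656856)
q + ½dt·q⊗(0,ω), renormalized = (0.7312, -0.0984, -0.0070, 0.6750)

p' = (0.0400, -2.3100, -0.5000)
q' = (0.7312, -0.0984, -0.0070, 0.6750)
v' = (1.2000, -0.4400, 2.0800)
ω' = (-1.6160, 1.3343, -0.5693)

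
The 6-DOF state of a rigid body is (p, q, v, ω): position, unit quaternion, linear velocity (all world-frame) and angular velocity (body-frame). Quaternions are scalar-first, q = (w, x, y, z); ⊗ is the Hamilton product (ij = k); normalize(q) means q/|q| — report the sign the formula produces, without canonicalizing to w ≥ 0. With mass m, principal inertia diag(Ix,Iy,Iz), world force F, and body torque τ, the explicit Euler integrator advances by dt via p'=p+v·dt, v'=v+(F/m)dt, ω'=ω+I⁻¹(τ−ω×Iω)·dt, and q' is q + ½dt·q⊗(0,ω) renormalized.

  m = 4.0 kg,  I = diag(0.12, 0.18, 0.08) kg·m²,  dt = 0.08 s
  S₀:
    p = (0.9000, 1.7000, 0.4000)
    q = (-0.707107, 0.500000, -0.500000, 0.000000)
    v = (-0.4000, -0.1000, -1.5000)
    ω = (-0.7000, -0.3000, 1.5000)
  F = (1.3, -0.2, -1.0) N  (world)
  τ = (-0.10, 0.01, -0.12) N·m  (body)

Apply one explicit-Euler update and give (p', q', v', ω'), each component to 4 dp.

p' = (0.8680, 1.6920, 0.2800)
q' = (-0.6975, 0.4887, -0.5203, -0.0623)
v' = (-0.3740, -0.1040, -1.5200)
ω' = (-0.7967, -0.2769, 1.3674)

(τ − ω×Iω)/I = (-1.2083, 0.2889, -1.6575)
ω' = ω + α·dt = (-0.7967, -0.2769, 1.3674)
2q̇ = q⊗(0,ω) = (0.2000000, -0.2550251, -0.5378679, -1.5606605)
q + ½dt·q⊗(0,ω), renormalized = (-0.6975, 0.4887, -0.5203, -0.0623)
linear accel F/m = (0.3250, -0.0500, -0.2500)
p + v·dt = (0.8680, 1.6920, 0.2800)
new velocity v' = (-0.3740, -0.1040, -1.5200)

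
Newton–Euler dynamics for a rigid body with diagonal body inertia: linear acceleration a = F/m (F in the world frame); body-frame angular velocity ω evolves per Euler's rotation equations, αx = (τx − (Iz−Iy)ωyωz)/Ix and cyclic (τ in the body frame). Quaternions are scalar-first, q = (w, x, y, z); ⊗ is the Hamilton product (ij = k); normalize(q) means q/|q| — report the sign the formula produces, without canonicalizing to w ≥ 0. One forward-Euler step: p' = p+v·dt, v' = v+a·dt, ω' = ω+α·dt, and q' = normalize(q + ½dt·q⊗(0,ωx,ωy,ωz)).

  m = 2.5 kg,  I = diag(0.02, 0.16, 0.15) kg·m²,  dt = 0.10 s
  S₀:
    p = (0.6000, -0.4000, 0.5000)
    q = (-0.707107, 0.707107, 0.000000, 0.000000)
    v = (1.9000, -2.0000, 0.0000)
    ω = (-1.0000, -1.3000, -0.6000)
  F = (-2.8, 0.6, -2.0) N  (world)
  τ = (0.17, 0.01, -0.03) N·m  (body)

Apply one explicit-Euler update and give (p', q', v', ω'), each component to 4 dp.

p' = (0.7900, -0.6000, 0.5000)
q' = (-0.6692, 0.7396, 0.0669, -0.0247)
v' = (1.7880, -1.9760, -0.0800)
ω' = (-0.1110, -1.2450, -0.7413)

a = (-1.1200, 0.2400, -0.8000)
new position p' = (0.7900, -0.6000, 0.5000)
v' = v + a·dt = (1.7880, -1.9760, -0.0800)
gyro term ω×Iω = (-0.0078, -0.0780, 0.1820)
α = I⁻¹(τ − ω×Iω) = (8.8900, 0.5500, -1.4133)
ω' = ω + α·dt = (-0.1110, -1.2450, -0.7413)
Hamilton product q⊗(0,ω) = (0.7071070, 0.7071070, 1.3435033, -0.4949749)
updated quaternion q' = (-0.6692, 0.7396, 0.0669, -0.0247)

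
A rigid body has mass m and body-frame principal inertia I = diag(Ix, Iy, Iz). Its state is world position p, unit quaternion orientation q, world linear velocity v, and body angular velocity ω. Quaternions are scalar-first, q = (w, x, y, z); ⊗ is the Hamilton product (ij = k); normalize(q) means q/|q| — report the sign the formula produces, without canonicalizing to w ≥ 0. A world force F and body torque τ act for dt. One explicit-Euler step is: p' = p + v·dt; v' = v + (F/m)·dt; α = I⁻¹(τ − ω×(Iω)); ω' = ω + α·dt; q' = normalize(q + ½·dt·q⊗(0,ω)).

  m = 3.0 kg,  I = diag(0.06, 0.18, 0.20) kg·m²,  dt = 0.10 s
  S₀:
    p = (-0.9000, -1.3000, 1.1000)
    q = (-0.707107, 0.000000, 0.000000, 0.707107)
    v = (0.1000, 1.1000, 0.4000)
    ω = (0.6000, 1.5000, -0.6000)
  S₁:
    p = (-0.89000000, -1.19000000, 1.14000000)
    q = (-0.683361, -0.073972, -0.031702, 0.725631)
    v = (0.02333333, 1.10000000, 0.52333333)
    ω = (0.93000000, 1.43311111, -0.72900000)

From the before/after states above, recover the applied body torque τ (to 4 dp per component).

τ = (0.1800, -0.0700, -0.1500)

Δω = ω₁−ω₀ = (0.33000000, -0.06688889, -0.12900000)
I·α + gyro = (0.1800, -0.0700, -0.1500)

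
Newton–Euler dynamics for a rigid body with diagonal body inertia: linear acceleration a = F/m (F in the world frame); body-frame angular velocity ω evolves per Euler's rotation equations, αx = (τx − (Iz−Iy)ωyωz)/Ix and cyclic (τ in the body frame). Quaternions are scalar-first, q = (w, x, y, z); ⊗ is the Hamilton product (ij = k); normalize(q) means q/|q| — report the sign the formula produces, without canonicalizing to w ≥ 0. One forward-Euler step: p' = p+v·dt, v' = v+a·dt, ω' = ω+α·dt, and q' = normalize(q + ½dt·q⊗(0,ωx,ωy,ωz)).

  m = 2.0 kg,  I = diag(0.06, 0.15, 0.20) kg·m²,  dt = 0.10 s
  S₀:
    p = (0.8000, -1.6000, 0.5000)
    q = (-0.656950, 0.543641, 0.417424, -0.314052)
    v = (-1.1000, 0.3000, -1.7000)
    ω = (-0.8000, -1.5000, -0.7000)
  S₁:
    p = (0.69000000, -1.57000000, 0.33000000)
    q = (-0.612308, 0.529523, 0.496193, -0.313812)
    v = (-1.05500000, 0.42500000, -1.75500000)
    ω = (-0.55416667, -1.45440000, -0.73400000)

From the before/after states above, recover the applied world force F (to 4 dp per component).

v₁ − v₀ = (0.04500000, 0.12500000, -0.05500000)
m·(v₁−v₀)/dt = (0.9000, 2.5000, -1.1000)

F = (0.9000, 2.5000, -1.1000)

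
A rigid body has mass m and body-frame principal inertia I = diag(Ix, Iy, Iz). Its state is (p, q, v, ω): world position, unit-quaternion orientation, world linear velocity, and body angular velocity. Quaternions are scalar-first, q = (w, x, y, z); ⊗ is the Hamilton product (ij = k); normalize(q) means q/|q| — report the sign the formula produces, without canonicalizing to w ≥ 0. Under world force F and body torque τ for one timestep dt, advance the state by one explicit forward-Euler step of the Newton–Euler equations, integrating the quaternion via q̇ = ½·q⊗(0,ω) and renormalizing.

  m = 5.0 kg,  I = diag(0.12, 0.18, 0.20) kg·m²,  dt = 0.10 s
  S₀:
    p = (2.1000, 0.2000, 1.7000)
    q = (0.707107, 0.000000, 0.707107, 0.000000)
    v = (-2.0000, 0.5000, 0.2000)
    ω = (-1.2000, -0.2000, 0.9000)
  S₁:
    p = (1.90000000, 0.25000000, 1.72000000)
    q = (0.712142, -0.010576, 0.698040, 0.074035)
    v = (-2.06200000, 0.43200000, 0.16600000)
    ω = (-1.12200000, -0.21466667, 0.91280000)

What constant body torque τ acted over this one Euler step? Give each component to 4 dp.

rate change Δω = (0.07800000, -0.01466667, 0.01280000)
ω₀×(Iω₀) = (-0.0036, 0.0864, 0.0144)
τ = I·(Δω/dt) + ω₀×(Iω₀) = (0.0900, 0.0600, 0.0400)

τ = (0.0900, 0.0600, 0.0400)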